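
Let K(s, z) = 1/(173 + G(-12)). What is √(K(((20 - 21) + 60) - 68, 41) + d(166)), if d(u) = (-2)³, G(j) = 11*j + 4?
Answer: I*√1795/15 ≈ 2.8245*I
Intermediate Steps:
G(j) = 4 + 11*j
d(u) = -8
K(s, z) = 1/45 (K(s, z) = 1/(173 + (4 + 11*(-12))) = 1/(173 + (4 - 132)) = 1/(173 - 128) = 1/45)
√(K(((20 - 21) + 60) - 68, 41) + d(166)) = √(1/45 - 8) = √(-359/45) = I*√1795/15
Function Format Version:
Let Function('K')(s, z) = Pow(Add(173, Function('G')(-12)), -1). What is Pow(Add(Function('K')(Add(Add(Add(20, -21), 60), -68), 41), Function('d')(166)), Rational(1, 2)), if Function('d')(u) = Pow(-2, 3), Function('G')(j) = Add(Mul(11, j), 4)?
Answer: Mul(Rational(1, 15), I, Pow(1795, Rational(1, 2))) ≈ Mul(2.8245, I)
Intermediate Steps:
Function('G')(j) = Add(4, Mul(11, j))
Function('d')(u) = -8
Function('K')(s, z) = Rational(1, 45) (Function('K')(s, z) = Pow(Add(173, Add(4, Mul(11, -12))), -1) = Pow(Add(173, Add(4, -132)), -1) = Pow(Add(173, -128), -1) = Pow(45, -1) = Rational(1, 45))
Pow(Add(Function('K')(Add(Add(Add(20, -21), 60), -68), 41), Function('d')(166)), Rational(1, 2)) = Pow(Add(Rational(1, 45), -8), Rational(1, 2)) = Pow(Rational(-359, 45), Rational(1, 2)) = Mul(Rational(1, 15), I, Pow(1795, Rational(1, 2)))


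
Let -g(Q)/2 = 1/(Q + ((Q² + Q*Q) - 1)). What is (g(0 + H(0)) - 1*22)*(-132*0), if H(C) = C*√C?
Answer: 0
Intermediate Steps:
H(C) = C^(3/2)
g(Q) = -2/(-1 + Q + 2*Q²) (g(Q) = -2/(Q + ((Q² + Q*Q) - 1)) = -2/(Q + ((Q² + Q²) - 1)) = -2/(Q + (2*Q² - 1)) = -2/(Q + (-1 + 2*Q²)) = -2/(-1 + Q + 2*Q²))
(g(0 + H(0)) - 1*22)*(-132*0) = (-2/(-1 + (0 + 0^(3/2)) + 2*(0 + 0^(3/2))²) - 1*22)*(-132*0) = (-2/(-1 + (0 + 0) + 2*(0 + 0)²) - 22)*0 = (-2/(-1 + 0 + 2*0²) - 22)*0 = (-2/(-1 + 0 + 2*0) - 22)*0 = (-2/(-1 + 0 + 0) - 22)*0 = (-2/(-1) - 22)*0 = (-2*(-1) - 22)*0 = (2 - 22)*0 = -20*0 = 0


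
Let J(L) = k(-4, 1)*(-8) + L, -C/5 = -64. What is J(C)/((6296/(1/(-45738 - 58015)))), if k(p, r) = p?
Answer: -44/81653611 ≈ -5.3886e-7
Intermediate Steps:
C = 320 (C = -5*(-64) = 320)
J(L) = 32 + L (J(L) = -4*(-8) + L = 32 + L)
J(C)/((6296/(1/(-45738 - 58015)))) = (32 + 320)/((6296/(1/(-45738 - 58015)))) = 352/((6296/(1/(-103753)))) = 352/((6296/(-1/103753))) = 352/((6296*(-103753))) = 352/(-653228888) = 352*(-1/653228888) = -44/81653611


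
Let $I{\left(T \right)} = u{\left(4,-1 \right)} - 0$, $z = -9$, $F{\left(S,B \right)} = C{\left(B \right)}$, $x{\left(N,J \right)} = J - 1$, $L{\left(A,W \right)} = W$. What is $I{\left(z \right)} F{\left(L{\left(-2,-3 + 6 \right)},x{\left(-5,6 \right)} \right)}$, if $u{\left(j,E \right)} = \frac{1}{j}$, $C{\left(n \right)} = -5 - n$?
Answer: $- \frac{5}{2} \approx -2.5$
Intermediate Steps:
$x{\left(N,J \right)} = -1 + J$
$F{\left(S,B \right)} = -5 - B$
$I{\left(T \right)} = \frac{1}{4}$ ($I{\left(T \right)} = \frac{1}{4} - 0 = \frac{1}{4} + 0 = \frac{1}{4}$)
$I{\left(z \right)} F{\left(L{\left(-2,-3 + 6 \right)},x{\left(-5,6 \right)} \right)} = \frac{-5 - \left(-1 + 6\right)}{4} = \frac{-5 - 5}{4} = \frac{1}{4} \left(-10\right) = - \frac{5}{2}$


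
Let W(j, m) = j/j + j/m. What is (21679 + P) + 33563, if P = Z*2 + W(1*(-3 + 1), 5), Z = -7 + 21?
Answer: 276353/5 ≈ 55271.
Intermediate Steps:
W(j, m) = 1 + j/m
Z = 14
P = 143/5 (P = 14*2 + (1*(-3 + 1) + 5)/5 = 28 + (1*(-2) + 5)/5 = 28 + (-2 + 5)/5 = 28 + (⅕)*3 = 28 + ⅗ = 143/5 ≈ 28.600)
(21679 + P) + 33563 = (21679 + 143/5) + 33563 = 108538/5 + 33563 = 276353/5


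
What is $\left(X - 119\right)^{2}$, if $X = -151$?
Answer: $72900$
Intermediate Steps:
$\left(X - 119\right)^{2} = \left(-151 - 119\right)^{2} = \left(-270\right)^{2} = 72900$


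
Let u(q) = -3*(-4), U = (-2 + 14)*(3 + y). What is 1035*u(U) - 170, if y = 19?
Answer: 12250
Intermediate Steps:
U = 264 (U = (-2 + 14)*(3 + 19) = 12*22 = 264)
u(q) = 12
1035*u(U) - 170 = 1035*12 - 170 = 12420 - 170 = 12250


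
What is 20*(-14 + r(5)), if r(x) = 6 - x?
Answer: -260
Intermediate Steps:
20*(-14 + r(5)) = 20*(-14 + (6 - 1*5)) = 20*(-14 + (6 - 5)) = 20*(-14 + 1) = 20*(-13) = -260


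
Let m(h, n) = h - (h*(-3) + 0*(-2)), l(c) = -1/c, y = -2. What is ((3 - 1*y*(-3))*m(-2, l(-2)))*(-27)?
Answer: -648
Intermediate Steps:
m(h, n) = 4*h (m(h, n) = h - (-3*h + 0) = h - (-3)*h = h + 3*h = 4*h)
((3 - 1*y*(-3))*m(-2, l(-2)))*(-27) = ((3 - 1*(-2)*(-3))*(4*(-2)))*(-27) = ((3 - (-2)*(-3))*(-8))*(-27) = ((3 - 1*6)*(-8))*(-27) = ((3 - 6)*(-8))*(-27) = -3*(-8)*(-27) = 24*(-27) = -648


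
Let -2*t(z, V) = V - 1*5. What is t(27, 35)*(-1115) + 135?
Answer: 16860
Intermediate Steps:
t(z, V) = 5/2 - V/2 (t(z, V) = -(V - 1*5)/2 = -(V - 5)/2 = -(-5 + V)/2 = 5/2 - V/2)
t(27, 35)*(-1115) + 135 = (5/2 - 1/2*35)*(-1115) + 135 = (5/2 - 35/2)*(-1115) + 135 = -15*(-1115) + 135 = 16725 + 135 = 16860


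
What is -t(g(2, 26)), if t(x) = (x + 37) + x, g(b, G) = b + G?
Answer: -93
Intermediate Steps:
g(b, G) = G + b
t(x) = 37 + 2*x (t(x) = (37 + x) + x = 37 + 2*x)
-t(g(2, 26)) = -(37 + 2*(26 + 2)) = -(37 + 2*28) = -(37 + 56) = -1*93 = -93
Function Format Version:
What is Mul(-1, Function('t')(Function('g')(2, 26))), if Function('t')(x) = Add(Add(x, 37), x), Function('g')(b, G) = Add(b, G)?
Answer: -93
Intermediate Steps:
Function('g')(b, G) = Add(G, b)
Function('t')(x) = Add(37, Mul(2, x)) (Function('t')(x) = Add(Add(37, x), x) = Add(37, Mul(2, x)))
Mul(-1, Function('t')(Function('g')(2, 26))) = Mul(-1, Add(37, Mul(2, Add(26, 2)))) = Mul(-1, Add(37, Mul(2, 28))) = Mul(-1, Add(37, 56)) = Mul(-1, 93) = -93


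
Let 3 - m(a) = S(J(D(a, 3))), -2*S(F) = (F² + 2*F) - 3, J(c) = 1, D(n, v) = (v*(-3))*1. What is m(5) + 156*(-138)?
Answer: -21525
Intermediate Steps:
D(n, v) = -3*v (D(n, v) = -3*v*1 = -3*v)
S(F) = 3/2 - F - F²/2 (S(F) = -((F² + 2*F) - 3)/2 = -(-3 + F² + 2*F)/2 = 3/2 - F - F²/2)
m(a) = 3 (m(a) = 3 - (3/2 - 1*1 - ½*1²) = 3 - (3/2 - 1 - ½*1) = 3 - (3/2 - 1 - ½) = 3 - 1*0 = 3 + 0 = 3)
m(5) + 156*(-138) = 3 + 156*(-138) = 3 - 21528 = -21525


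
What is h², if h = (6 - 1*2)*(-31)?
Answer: 15376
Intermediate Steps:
h = -124 (h = (6 - 2)*(-31) = 4*(-31) = -124)
h² = (-124)² = 15376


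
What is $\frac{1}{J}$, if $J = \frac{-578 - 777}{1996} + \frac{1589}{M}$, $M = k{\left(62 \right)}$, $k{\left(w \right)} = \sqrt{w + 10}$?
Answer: $\frac{24341220}{1257399183617} + \frac{4747951068 \sqrt{2}}{1257399183617} \approx 0.0053594$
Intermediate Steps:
$k{\left(w \right)} = \sqrt{10 + w}$
$M = 6 \sqrt{2}$ ($M = \sqrt{10 + 62} = \sqrt{72} = 6 \sqrt{2} \approx 8.4853$)
$J = - \frac{1355}{1996} + \frac{1589 \sqrt{2}}{12}$ ($J = \frac{-578 - 777}{1996} + \frac{1589}{6 \sqrt{2}} = \left(-578 - 777\right) \frac{1}{1996} + 1589 \frac{\sqrt{2}}{12} = \left(-1355\right) \frac{1}{1996} + \frac{1589 \sqrt{2}}{12} = - \frac{1355}{1996} + \frac{1589 \sqrt{2}}{12} \approx 186.59$)
$\frac{1}{J} = \frac{1}{- \frac{1355}{1996} + \frac{1589 \sqrt{2}}{12}}$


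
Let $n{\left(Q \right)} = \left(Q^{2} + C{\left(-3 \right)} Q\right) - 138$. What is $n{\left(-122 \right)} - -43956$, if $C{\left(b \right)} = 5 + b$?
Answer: $58458$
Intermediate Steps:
$n{\left(Q \right)} = -138 + Q^{2} + 2 Q$ ($n{\left(Q \right)} = \left(Q^{2} + \left(5 - 3\right) Q\right) - 138 = \left(Q^{2} + 2 Q\right) - 138 = -138 + Q^{2} + 2 Q$)
$n{\left(-122 \right)} - -43956 = \left(-138 + \left(-122\right)^{2} + 2 \left(-122\right)\right) - -43956 = \left(-138 + 14884 - 244\right) + 43956 = 14502 + 43956 = 58458$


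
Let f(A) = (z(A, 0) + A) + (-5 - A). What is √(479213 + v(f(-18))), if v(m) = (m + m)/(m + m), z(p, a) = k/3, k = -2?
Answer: 3*√53246 ≈ 692.25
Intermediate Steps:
z(p, a) = -⅔ (z(p, a) = -2/3 = -2*⅓ = -⅔)
f(A) = -17/3 (f(A) = (-⅔ + A) + (-5 - A) = -17/3)
v(m) = 1 (v(m) = (2*m)/((2*m)) = (2*m)*(1/(2*m)) = 1)
√(479213 + v(f(-18))) = √(479213 + 1) = √479214 = 3*√53246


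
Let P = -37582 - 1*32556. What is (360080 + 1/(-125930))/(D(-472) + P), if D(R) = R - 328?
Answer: -15114958133/2977740780 ≈ -5.0760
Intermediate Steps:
D(R) = -328 + R
P = -70138 (P = -37582 - 32556 = -70138)
(360080 + 1/(-125930))/(D(-472) + P) = (360080 + 1/(-125930))/((-328 - 472) - 70138) = (360080 - 1/125930)/(-800 - 70138) = (45344874399/125930)/(-70938) = (45344874399/125930)*(-1/70938) = -15114958133/2977740780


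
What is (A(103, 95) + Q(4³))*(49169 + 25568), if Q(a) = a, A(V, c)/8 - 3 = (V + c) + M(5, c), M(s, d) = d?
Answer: 181760384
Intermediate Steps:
A(V, c) = 24 + 8*V + 16*c (A(V, c) = 24 + 8*((V + c) + c) = 24 + 8*(V + 2*c) = 24 + (8*V + 16*c) = 24 + 8*V + 16*c)
(A(103, 95) + Q(4³))*(49169 + 25568) = ((24 + 8*103 + 16*95) + 4³)*(49169 + 25568) = ((24 + 824 + 1520) + 64)*74737 = (2368 + 64)*74737 = 2432*74737 = 181760384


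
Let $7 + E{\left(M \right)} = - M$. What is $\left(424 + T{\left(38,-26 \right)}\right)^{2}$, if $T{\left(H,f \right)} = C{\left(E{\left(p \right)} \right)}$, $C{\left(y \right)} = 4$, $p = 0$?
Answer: $183184$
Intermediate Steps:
$E{\left(M \right)} = -7 - M$
$T{\left(H,f \right)} = 4$
$\left(424 + T{\left(38,-26 \right)}\right)^{2} = \left(424 + 4\right)^{2} = 428^{2} = 183184$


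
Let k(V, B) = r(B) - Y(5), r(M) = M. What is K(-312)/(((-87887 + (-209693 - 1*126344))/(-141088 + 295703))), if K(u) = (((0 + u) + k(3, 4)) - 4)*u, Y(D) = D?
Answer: -1274336830/35327 ≈ -36073.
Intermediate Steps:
k(V, B) = -5 + B (k(V, B) = B - 1*5 = B - 5 = -5 + B)
K(u) = u*(-5 + u) (K(u) = (((0 + u) + (-5 + 4)) - 4)*u = ((u - 1) - 4)*u = ((-1 + u) - 4)*u = (-5 + u)*u = u*(-5 + u))
K(-312)/(((-87887 + (-209693 - 1*126344))/(-141088 + 295703))) = (-312*(-5 - 312))/(((-87887 + (-209693 - 1*126344))/(-141088 + 295703))) = (-312*(-317))/(((-87887 + (-209693 - 126344))/154615)) = 98904/(((-87887 - 336037)*(1/154615))) = 98904/((-423924*1/154615)) = 98904/(-423924/154615) = 98904*(-154615/423924) = -1274336830/35327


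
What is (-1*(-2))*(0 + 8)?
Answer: 16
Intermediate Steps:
(-1*(-2))*(0 + 8) = 2*8 = 16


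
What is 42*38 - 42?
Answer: 1554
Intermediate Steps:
42*38 - 42 = 1596 - 42 = 1554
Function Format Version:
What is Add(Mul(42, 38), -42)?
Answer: 1554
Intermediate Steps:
Add(Mul(42, 38), -42) = Add(1596, -42) = 1554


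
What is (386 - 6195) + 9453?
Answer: 3644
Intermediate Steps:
(386 - 6195) + 9453 = -5809 + 9453 = 3644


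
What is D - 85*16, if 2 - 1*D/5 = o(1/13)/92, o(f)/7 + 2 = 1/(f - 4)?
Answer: -275225/204 ≈ -1349.1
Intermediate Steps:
o(f) = -14 + 7/(-4 + f) (o(f) = -14 + 7/(f - 4) = -14 + 7/(-4 + f))
D = 2215/204 (D = 10 - 5*7*(9 - 2/13)/(-4 + 1/13)/92 = 10 - 5*7*(9 - 2*1/13)/(-4 + 1/13)/92 = 10 - 5*7*(9 - 2/13)/(-51/13)/92 = 10 - 5*7*(-13/51)*(115/13)/92 = 10 - (-4025)/(51*92) = 10 - 5*(-35/204) = 10 + 175/204 = 2215/204 ≈ 10.858)
D - 85*16 = 2215/204 - 85*16 = 2215/204 - 1360 = -275225/204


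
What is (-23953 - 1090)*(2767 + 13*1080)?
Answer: -420897701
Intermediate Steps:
(-23953 - 1090)*(2767 + 13*1080) = -25043*(2767 + 14040) = -25043*16807 = -420897701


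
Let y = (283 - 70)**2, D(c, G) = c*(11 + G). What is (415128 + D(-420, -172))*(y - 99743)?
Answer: -26248939752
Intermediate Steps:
y = 45369 (y = 213**2 = 45369)
(415128 + D(-420, -172))*(y - 99743) = (415128 - 420*(11 - 172))*(45369 - 99743) = (415128 - 420*(-161))*(-54374) = (415128 + 67620)*(-54374) = 482748*(-54374) = -26248939752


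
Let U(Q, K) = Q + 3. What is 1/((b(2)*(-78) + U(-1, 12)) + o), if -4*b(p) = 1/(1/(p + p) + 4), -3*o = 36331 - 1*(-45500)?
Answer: -17/463597 ≈ -3.6670e-5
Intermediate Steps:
U(Q, K) = 3 + Q
o = -27277 (o = -(36331 - 1*(-45500))/3 = -(36331 + 45500)/3 = -⅓*81831 = -27277)
b(p) = -1/(4*(4 + 1/(2*p))) (b(p) = -1/(4*(1/(p + p) + 4)) = -1/(4*(1/(2*p) + 4)) = -1/(4*(4 + 1/(2*p))))
1/((b(2)*(-78) + U(-1, 12)) + o) = 1/((-1*2/(2 + 16*2)*(-78) + (3 - 1)) - 27277) = 1/((-1*2/(2 + 32)*(-78) + 2) - 27277) = 1/((-1*2/34*(-78) + 2) - 27277) = 1/((-1*2*1/34*(-78) + 2) - 27277) = 1/((-1/17*(-78) + 2) - 27277) = 1/((78/17 + 2) - 27277) = 1/(112/17 - 27277) = 1/(-463597/17) = -17/463597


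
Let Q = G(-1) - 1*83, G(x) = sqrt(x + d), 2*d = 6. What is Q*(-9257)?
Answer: 768331 - 9257*sqrt(2) ≈ 7.5524e+5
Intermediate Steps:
d = 3 (d = (1/2)*6 = 3)
G(x) = sqrt(3 + x) (G(x) = sqrt(x + 3) = sqrt(3 + x))
Q = -83 + sqrt(2) (Q = sqrt(3 - 1) - 1*83 = sqrt(2) - 83 = -83 + sqrt(2) ≈ -81.586)
Q*(-9257) = (-83 + sqrt(2))*(-9257) = 768331 - 9257*sqrt(2)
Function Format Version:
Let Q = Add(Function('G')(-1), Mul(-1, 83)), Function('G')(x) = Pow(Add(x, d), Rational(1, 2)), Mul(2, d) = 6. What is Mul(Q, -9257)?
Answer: Add(768331, Mul(-9257, Pow(2, Rational(1, 2)))) ≈ 7.5524e+5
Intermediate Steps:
d = 3 (d = Mul(Rational(1, 2), 6) = 3)
Function('G')(x) = Pow(Add(3, x), Rational(1, 2)) (Function('G')(x) = Pow(Add(x, 3), Rational(1, 2)) = Pow(Add(3, x), Rational(1, 2)))
Q = Add(-83, Pow(2, Rational(1, 2))) (Q = Add(Pow(Add(3, -1), Rational(1, 2)), Mul(-1, 83)) = Add(Pow(2, Rational(1, 2)), -83) = Add(-83, Pow(2, Rational(1, 2))) ≈ -81.586)
Mul(Q, -9257) = Mul(Add(-83, Pow(2, Rational(1, 2))), -9257) = Add(768331, Mul(-9257, Pow(2, Rational(1, 2))))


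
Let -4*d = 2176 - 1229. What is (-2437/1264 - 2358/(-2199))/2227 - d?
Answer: 488495478715/2063342224 ≈ 236.75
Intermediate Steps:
d = -947/4 (d = -(2176 - 1229)/4 = -1/4*947 = -947/4 ≈ -236.75)
(-2437/1264 - 2358/(-2199))/2227 - d = (-2437/1264 - 2358/(-2199))/2227 - 1*(-947/4) = (-2437*1/1264 - 2358*(-1/2199))*(1/2227) + 947/4 = (-2437/1264 + 786/733)*(1/2227) + 947/4 = -792817/926512*1/2227 + 947/4 = -792817/2063342224 + 947/4 = 488495478715/2063342224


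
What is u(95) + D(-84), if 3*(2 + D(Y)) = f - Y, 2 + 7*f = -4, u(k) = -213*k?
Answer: -141465/7 ≈ -20209.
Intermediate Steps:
f = -6/7 (f = -2/7 + (1/7)*(-4) = -2/7 - 4/7 = -6/7 ≈ -0.85714)
D(Y) = -16/7 - Y/3 (D(Y) = -2 + (-6/7 - Y)/3 = -2 + (-2/7 - Y/3) = -16/7 - Y/3)
u(95) + D(-84) = -213*95 + (-16/7 - 1/3*(-84)) = -20235 + (-16/7 + 28) = -20235 + 180/7 = -141465/7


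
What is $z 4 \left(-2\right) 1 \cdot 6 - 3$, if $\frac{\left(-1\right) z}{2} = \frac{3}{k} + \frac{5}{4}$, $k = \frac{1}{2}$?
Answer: $693$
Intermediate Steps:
$k = \frac{1}{2} \approx 0.5$
$z = - \frac{29}{2}$ ($z = - 2 \left(3 \frac{1}{\frac{1}{2}} + \frac{5}{4}\right) = - 2 \left(3 \cdot 2 + 5 \cdot \frac{1}{4}\right) = - 2 \left(6 + \frac{5}{4}\right) = \left(-2\right) \frac{29}{4} = - \frac{29}{2} \approx -14.5$)
$z 4 \left(-2\right) 1 \cdot 6 - 3 = - \frac{29 \cdot 4 \left(-2\right) 1 \cdot 6}{2} - 3 = - \frac{29 \left(-8\right) 1 \cdot 6}{2} - 3 = - \frac{29 \left(\left(-8\right) 6\right)}{2} - 3 = \left(- \frac{29}{2}\right) \left(-48\right) - 3 = 696 - 3 = 693$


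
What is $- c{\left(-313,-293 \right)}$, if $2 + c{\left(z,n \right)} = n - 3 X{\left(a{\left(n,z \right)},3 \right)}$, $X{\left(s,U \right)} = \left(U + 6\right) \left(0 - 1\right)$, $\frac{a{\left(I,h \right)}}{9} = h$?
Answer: $268$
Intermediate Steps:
$a{\left(I,h \right)} = 9 h$
$X{\left(s,U \right)} = -6 - U$ ($X{\left(s,U \right)} = \left(6 + U\right) \left(-1\right) = -6 - U$)
$c{\left(z,n \right)} = 25 + n$ ($c{\left(z,n \right)} = -2 + \left(n - 3 \left(-6 - 3\right)\right) = -2 + \left(n - -27\right) = -2 + \left(n + 27\right) = -2 + \left(27 + n\right) = 25 + n$)
$- c{\left(-313,-293 \right)} = - (25 - 293) = \left(-1\right) \left(-268\right) = 268$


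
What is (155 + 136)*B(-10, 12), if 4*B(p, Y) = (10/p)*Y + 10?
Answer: -291/2 ≈ -145.50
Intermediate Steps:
B(p, Y) = 5/2 + 5*Y/(2*p) (B(p, Y) = ((10/p)*Y + 10)/4 = (10*Y/p + 10)/4 = (10 + 10*Y/p)/4 = 5/2 + 5*Y/(2*p))
(155 + 136)*B(-10, 12) = (155 + 136)*((5/2)*(12 - 10)/(-10)) = 291*((5/2)*(-⅒)*2) = 291*(-½) = -291/2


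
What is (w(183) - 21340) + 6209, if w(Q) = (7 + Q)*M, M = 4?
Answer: -14371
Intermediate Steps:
w(Q) = 28 + 4*Q (w(Q) = (7 + Q)*4 = 28 + 4*Q)
(w(183) - 21340) + 6209 = ((28 + 4*183) - 21340) + 6209 = ((28 + 732) - 21340) + 6209 = (760 - 21340) + 6209 = -20580 + 6209 = -14371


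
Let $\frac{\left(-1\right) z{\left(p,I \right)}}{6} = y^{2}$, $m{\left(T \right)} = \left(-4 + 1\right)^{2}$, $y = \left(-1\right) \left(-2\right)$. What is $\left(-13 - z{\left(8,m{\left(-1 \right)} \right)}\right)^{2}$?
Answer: $121$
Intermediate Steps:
$y = 2$
$m{\left(T \right)} = 9$ ($m{\left(T \right)} = \left(-3\right)^{2} = 9$)
$z{\left(p,I \right)} = -24$ ($z{\left(p,I \right)} = - 6 \cdot 2^{2} = \left(-6\right) 4 = -24$)
$\left(-13 - z{\left(8,m{\left(-1 \right)} \right)}\right)^{2} = \left(-13 - -24\right)^{2} = \left(-13 + 24\right)^{2} = 11^{2} = 121$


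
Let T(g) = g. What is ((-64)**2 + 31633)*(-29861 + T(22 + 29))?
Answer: -1065081490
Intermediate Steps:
((-64)**2 + 31633)*(-29861 + T(22 + 29)) = ((-64)**2 + 31633)*(-29861 + (22 + 29)) = (4096 + 31633)*(-29861 + 51) = 35729*(-29810) = -1065081490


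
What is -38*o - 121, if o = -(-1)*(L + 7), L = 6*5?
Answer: -1527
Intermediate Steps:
L = 30
o = 37 (o = -(-1)*(30 + 7) = -(-1)*37 = -1*(-37) = 37)
-38*o - 121 = -38*37 - 121 = -1406 - 121 = -1527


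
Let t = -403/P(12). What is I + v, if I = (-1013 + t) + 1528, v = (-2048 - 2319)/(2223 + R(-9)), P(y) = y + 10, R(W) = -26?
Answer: 23910545/48334 ≈ 494.69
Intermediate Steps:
P(y) = 10 + y
t = -403/22 (t = -403/(10 + 12) = -403/22 ≈ -18.318)
v = -4367/2197 (v = (-2048 - 2319)/(2223 - 26) = -4367/2197 ≈ -1.9877)
I = 10927/22 (I = (-1013 - 403/22) + 1528 = -22689/22 + 1528 = 10927/22 ≈ 496.68)
I + v = 10927/22 - 4367/2197 = 23910545/48334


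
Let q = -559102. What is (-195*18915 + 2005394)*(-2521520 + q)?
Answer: 5184782325282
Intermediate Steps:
(-195*18915 + 2005394)*(-2521520 + q) = (-195*18915 + 2005394)*(-2521520 - 559102) = (-3688425 + 2005394)*(-3080622) = -1683031*(-3080622) = 5184782325282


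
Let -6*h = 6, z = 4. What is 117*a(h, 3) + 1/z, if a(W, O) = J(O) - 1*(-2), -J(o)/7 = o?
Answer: -8891/4 ≈ -2222.8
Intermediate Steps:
J(o) = -7*o
h = -1 (h = -⅙*6 = -1)
a(W, O) = 2 - 7*O (a(W, O) = -7*O - 1*(-2) = -7*O + 2 = 2 - 7*O)
117*a(h, 3) + 1/z = 117*(2 - 7*3) + 1/4 = 117*(2 - 21) + ¼ = 117*(-19) + ¼ = -2223 + ¼ = -8891/4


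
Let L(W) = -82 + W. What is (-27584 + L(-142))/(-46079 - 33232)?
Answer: 27808/79311 ≈ 0.35062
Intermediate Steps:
(-27584 + L(-142))/(-46079 - 33232) = (-27584 + (-82 - 142))/(-46079 - 33232) = (-27584 - 224)/(-79311) = -27808*(-1/79311) = 27808/79311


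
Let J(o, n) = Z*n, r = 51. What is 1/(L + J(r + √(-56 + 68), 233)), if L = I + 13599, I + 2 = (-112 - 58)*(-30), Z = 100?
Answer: 1/41997 ≈ 2.3811e-5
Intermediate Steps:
I = 5098 (I = -2 + (-112 - 58)*(-30) = -2 - 170*(-30) = -2 + 5100 = 5098)
J(o, n) = 100*n
L = 18697 (L = 5098 + 13599 = 18697)
1/(L + J(r + √(-56 + 68), 233)) = 1/(18697 + 100*233) = 1/(18697 + 23300) = 1/41997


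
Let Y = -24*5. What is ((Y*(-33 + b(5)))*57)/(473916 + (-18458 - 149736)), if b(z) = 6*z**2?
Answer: -400140/152861 ≈ -2.6177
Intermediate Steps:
Y = -120
((Y*(-33 + b(5)))*57)/(473916 + (-18458 - 149736)) = (-120*(-33 + 6*5**2)*57)/(473916 + (-18458 - 149736)) = (-120*(-33 + 6*25)*57)/(473916 - 168194) = (-120*(-33 + 150)*57)/305722 = (-120*117*57)*(1/305722) = -14040*57*(1/305722) = -800280*1/305722 = -400140/152861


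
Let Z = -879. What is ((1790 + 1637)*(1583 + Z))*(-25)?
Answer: -60315200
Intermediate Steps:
((1790 + 1637)*(1583 + Z))*(-25) = ((1790 + 1637)*(1583 - 879))*(-25) = (3427*704)*(-25) = 2412608*(-25) = -60315200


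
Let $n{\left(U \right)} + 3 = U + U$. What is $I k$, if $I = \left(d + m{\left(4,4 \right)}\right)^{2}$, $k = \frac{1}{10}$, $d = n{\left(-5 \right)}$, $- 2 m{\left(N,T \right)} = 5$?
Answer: $\frac{961}{40} \approx 24.025$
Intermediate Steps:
$m{\left(N,T \right)} = - \frac{5}{2}$ ($m{\left(N,T \right)} = \left(- \frac{1}{2}\right) 5 = - \frac{5}{2}$)
$n{\left(U \right)} = -3 + 2 U$ ($n{\left(U \right)} = -3 + \left(U + U\right) = -3 + 2 U$)
$d = -13$ ($d = -3 + 2 \left(-5\right) = -3 - 10 = -13$)
$k = \frac{1}{10} \approx 0.1$
$I = \frac{961}{4}$ ($I = \left(-13 - \frac{5}{2}\right)^{2} = \left(- \frac{31}{2}\right)^{2} = \frac{961}{4} \approx 240.25$)
$I k = \frac{961}{4} \cdot \frac{1}{10} = \frac{961}{40}$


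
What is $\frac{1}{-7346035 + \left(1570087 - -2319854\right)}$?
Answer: $- \frac{1}{3456094} \approx -2.8934 \cdot 10^{-7}$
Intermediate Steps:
$\frac{1}{-7346035 + \left(1570087 - -2319854\right)} = \frac{1}{-7346035 + \left(1570087 + 2319854\right)} = \frac{1}{-7346035 + 3889941} = \frac{1}{-3456094} = - \frac{1}{3456094}$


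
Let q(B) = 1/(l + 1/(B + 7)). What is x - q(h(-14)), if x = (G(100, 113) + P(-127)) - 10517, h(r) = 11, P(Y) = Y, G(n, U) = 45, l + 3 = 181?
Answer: -33969813/3205 ≈ -10599.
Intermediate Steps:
l = 178 (l = -3 + 181 = 178)
x = -10599 (x = (45 - 127) - 10517 = -82 - 10517 = -10599)
q(B) = 1/(178 + 1/(7 + B)) (q(B) = 1/(178 + 1/(B + 7)) = 1/(178 + 1/(7 + B)))
x - q(h(-14)) = -10599 - (7 + 11)/(1247 + 178*11) = -10599 - 18/(1247 + 1958) = -10599 - 18/3205 = -33969813/3205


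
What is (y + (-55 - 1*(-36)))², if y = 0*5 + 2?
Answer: 289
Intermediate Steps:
y = 2 (y = 0 + 2 = 2)
(y + (-55 - 1*(-36)))² = (2 + (-55 - 1*(-36)))² = (2 + (-55 + 36))² = (2 - 19)² = (-17)² = 289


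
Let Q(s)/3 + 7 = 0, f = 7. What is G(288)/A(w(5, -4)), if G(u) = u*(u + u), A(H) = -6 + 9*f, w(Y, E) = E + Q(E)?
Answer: 55296/19 ≈ 2910.3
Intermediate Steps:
Q(s) = -21 (Q(s) = -21 + 3*0 = -21 + 0 = -21)
w(Y, E) = -21 + E (w(Y, E) = E - 21 = -21 + E)
A(H) = 57 (A(H) = -6 + 9*7 = -6 + 63 = 57)
G(u) = 2*u² (G(u) = u*(2*u) = 2*u²)
G(288)/A(w(5, -4)) = (2*288²)/57 = (2*82944)*(1/57) = 165888*(1/57) = 55296/19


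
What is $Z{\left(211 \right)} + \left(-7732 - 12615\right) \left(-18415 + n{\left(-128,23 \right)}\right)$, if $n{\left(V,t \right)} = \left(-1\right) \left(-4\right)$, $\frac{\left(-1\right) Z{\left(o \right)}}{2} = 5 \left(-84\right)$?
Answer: $374609457$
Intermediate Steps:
$Z{\left(o \right)} = 840$ ($Z{\left(o \right)} = - 2 \cdot 5 \left(-84\right) = \left(-2\right) \left(-420\right) = 840$)
$n{\left(V,t \right)} = 4$
$Z{\left(211 \right)} + \left(-7732 - 12615\right) \left(-18415 + n{\left(-128,23 \right)}\right) = 840 + \left(-7732 - 12615\right) \left(-18415 + 4\right) = 840 - -374608617 = 840 + 374608617 = 374609457$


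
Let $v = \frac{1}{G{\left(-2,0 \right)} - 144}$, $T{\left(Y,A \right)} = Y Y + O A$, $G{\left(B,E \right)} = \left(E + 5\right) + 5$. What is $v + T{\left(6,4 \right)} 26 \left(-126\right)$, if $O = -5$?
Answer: $- \frac{7023745}{134} \approx -52416.0$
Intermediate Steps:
$G{\left(B,E \right)} = 10 + E$ ($G{\left(B,E \right)} = \left(5 + E\right) + 5 = 10 + E$)
$T{\left(Y,A \right)} = Y^{2} - 5 A$ ($T{\left(Y,A \right)} = Y Y - 5 A = Y^{2} - 5 A$)
$v = - \frac{1}{134}$ ($v = \frac{1}{\left(10 + 0\right) - 144} = \frac{1}{10 - 144} = \frac{1}{-134} = - \frac{1}{134} \approx -0.0074627$)
$v + T{\left(6,4 \right)} 26 \left(-126\right) = - \frac{1}{134} + \left(6^{2} - 20\right) 26 \left(-126\right) = - \frac{1}{134} + \left(36 - 20\right) 26 \left(-126\right) = - \frac{1}{134} + 16 \cdot 26 \left(-126\right) = - \frac{1}{134} + 416 \left(-126\right) = - \frac{1}{134} - 52416 = - \frac{7023745}{134}$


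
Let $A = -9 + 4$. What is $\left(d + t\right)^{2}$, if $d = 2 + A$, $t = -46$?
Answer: $2401$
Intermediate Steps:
$A = -5$
$d = -3$ ($d = 2 - 5 = -3$)
$\left(d + t\right)^{2} = \left(-3 - 46\right)^{2} = \left(-49\right)^{2} = 2401$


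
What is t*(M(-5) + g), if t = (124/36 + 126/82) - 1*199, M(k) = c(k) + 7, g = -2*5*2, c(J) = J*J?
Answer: -286372/123 ≈ -2328.2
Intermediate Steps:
c(J) = J²
g = -20 (g = -10*2 = -20)
M(k) = 7 + k² (M(k) = k² + 7 = 7 + k²)
t = -71593/369 (t = (124*(1/36) + 126*(1/82)) - 199 = (31/9 + 63/41) - 199 = 1838/369 - 199 = -71593/369 ≈ -194.02)
t*(M(-5) + g) = -71593*((7 + (-5)²) - 20)/369 = -71593*((7 + 25) - 20)/369 = -71593*(32 - 20)/369 = -71593/369*12 = -286372/123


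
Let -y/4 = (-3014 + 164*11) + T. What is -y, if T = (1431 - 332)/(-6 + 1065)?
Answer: -5121164/1059 ≈ -4835.9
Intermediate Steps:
T = 1099/1059 ≈ 1.0378
y = 5121164/1059 (y = -4*((-3014 + 164*11) + 1099/1059) = -4*((-3014 + 1804) + 1099/1059) = -4*(-1210 + 1099/1059) = -4*(-1280291/1059) = 5121164/1059 ≈ 4835.9)
-y = -1*5121164/1059 = -5121164/1059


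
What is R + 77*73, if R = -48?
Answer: 5573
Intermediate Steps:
R + 77*73 = -48 + 77*73 = -48 + 5621 = 5573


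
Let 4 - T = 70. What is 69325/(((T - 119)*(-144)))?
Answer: 13865/5328 ≈ 2.6023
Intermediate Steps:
T = -66 (T = 4 - 1*70 = 4 - 70 = -66)
69325/(((T - 119)*(-144))) = 69325/(((-66 - 119)*(-144))) = 69325/((-185*(-144))) = 69325/26640 = 69325*(1/26640) = 13865/5328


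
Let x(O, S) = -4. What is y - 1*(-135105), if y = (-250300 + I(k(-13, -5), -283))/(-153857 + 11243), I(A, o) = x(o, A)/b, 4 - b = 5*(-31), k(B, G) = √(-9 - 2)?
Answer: 80621848643/596727 ≈ 1.3511e+5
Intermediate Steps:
k(B, G) = I*√11 (k(B, G) = √(-11) = I*√11)
b = 159 (b = 4 - 5*(-31) = 4 - 1*(-155) = 4 + 155 = 159)
I(A, o) = -4/159
y = 1047308/596727 (y = (-250300 - 4/159)/(-153857 + 11243) = -39797704/159/(-142614) = -39797704/159*(-1/142614) = 1047308/596727 ≈ 1.7551)
y - 1*(-135105) = 1047308/596727 - 1*(-135105) = 1047308/596727 + 135105 = 80621848643/596727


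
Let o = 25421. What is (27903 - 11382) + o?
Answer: 41942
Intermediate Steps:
(27903 - 11382) + o = (27903 - 11382) + 25421 = 16521 + 25421 = 41942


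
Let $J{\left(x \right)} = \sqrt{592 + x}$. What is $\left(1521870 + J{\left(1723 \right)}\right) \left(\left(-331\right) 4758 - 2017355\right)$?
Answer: $-5466942073110 - 3592253 \sqrt{2315} \approx -5.4671 \cdot 10^{12}$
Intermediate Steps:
$\left(1521870 + J{\left(1723 \right)}\right) \left(\left(-331\right) 4758 - 2017355\right) = \left(1521870 + \sqrt{592 + 1723}\right) \left(\left(-331\right) 4758 - 2017355\right) = \left(1521870 + \sqrt{2315}\right) \left(-1574898 - 2017355\right) = \left(1521870 + \sqrt{2315}\right) \left(-3592253\right) = -5466942073110 - 3592253 \sqrt{2315}$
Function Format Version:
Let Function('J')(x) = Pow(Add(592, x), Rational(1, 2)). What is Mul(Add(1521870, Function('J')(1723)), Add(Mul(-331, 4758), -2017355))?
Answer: Add(-5466942073110, Mul(-3592253, Pow(2315, Rational(1, 2)))) ≈ -5.4671e+12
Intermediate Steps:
Mul(Add(1521870, Function('J')(1723)), Add(Mul(-331, 4758), -2017355)) = Mul(Add(1521870, Pow(Add(592, 1723), Rational(1, 2))), Add(Mul(-331, 4758), -2017355)) = Mul(Add(1521870, Pow(2315, Rational(1, 2))), Add(-1574898, -2017355)) = Mul(Add(1521870, Pow(2315, Rational(1, 2))), -3592253) = Add(-5466942073110, Mul(-3592253, Pow(2315, Rational(1, 2))))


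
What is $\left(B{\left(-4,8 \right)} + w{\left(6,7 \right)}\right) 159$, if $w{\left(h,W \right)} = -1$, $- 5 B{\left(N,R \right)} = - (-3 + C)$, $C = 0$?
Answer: $- \frac{1272}{5} \approx -254.4$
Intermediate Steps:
$B{\left(N,R \right)} = - \frac{3}{5}$ ($B{\left(N,R \right)} = - \frac{\left(-1\right) \left(-3 + 0\right)}{5} = - \frac{\left(-1\right) \left(-3\right)}{5} = \left(- \frac{1}{5}\right) 3 = - \frac{3}{5}$)
$\left(B{\left(-4,8 \right)} + w{\left(6,7 \right)}\right) 159 = \left(- \frac{3}{5} - 1\right) 159 = \left(- \frac{8}{5}\right) 159 = - \frac{1272}{5}$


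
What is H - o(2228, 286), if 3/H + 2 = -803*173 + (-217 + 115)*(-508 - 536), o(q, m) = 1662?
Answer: -17967883/10811 ≈ -1662.0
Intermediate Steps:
H = -1/10811 (H = 3/(-2 + (-803*173 + (-217 + 115)*(-508 - 536))) = 3/(-2 + (-138919 - 102*(-1044))) = 3/(-2 + (-138919 + 106488)) = 3/(-2 - 32431) = 3/(-32433) = 3*(-1/32433) = -1/10811 ≈ -9.2498e-5)
H - o(2228, 286) = -1/10811 - 1*1662 = -1/10811 - 1662 = -17967883/10811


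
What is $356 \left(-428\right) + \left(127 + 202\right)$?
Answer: $-152039$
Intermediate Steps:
$356 \left(-428\right) + \left(127 + 202\right) = -152368 + 329 = -152039$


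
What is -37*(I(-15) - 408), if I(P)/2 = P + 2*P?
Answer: 18426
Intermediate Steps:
I(P) = 6*P (I(P) = 2*(P + 2*P) = 2*(3*P) = 6*P)
-37*(I(-15) - 408) = -37*(6*(-15) - 408) = -37*(-90 - 408) = -37*(-498) = 18426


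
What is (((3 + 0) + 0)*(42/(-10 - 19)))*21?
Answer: -2646/29 ≈ -91.241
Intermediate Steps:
(((3 + 0) + 0)*(42/(-10 - 19)))*21 = ((3 + 0)*(42/(-29)))*21 = (3*(42*(-1/29)))*21 = (3*(-42/29))*21 = -126/29*21 = -2646/29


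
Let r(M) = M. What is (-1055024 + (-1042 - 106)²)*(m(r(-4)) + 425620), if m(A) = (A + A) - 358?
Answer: 111790771520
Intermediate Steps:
m(A) = -358 + 2*A (m(A) = 2*A - 358 = -358 + 2*A)
(-1055024 + (-1042 - 106)²)*(m(r(-4)) + 425620) = (-1055024 + (-1042 - 106)²)*((-358 + 2*(-4)) + 425620) = (-1055024 + (-1148)²)*((-358 - 8) + 425620) = (-1055024 + 1317904)*(-366 + 425620) = 262880*425254 = 111790771520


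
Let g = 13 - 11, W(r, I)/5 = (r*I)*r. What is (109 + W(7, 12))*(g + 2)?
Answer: 12196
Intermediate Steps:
W(r, I) = 5*I*r² (W(r, I) = 5*((r*I)*r) = 5*((I*r)*r) = 5*(I*r²) = 5*I*r²)
g = 2
(109 + W(7, 12))*(g + 2) = (109 + 5*12*7²)*(2 + 2) = (109 + 5*12*49)*4 = (109 + 2940)*4 = 3049*4 = 12196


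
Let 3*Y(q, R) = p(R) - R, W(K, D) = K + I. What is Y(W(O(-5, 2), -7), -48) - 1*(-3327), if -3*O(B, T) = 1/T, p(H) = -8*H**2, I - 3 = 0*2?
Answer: -2801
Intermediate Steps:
I = 3 (I = 3 + 0*2 = 3 + 0 = 3)
O(B, T) = -1/(3*T)
W(K, D) = 3 + K (W(K, D) = K + 3 = 3 + K)
Y(q, R) = -8*R**2/3 - R/3 (Y(q, R) = (-8*R**2 - R)/3 = (-R - 8*R**2)/3 = -8*R**2/3 - R/3)
Y(W(O(-5, 2), -7), -48) - 1*(-3327) = (1/3)*(-48)*(-1 - 8*(-48)) - 1*(-3327) = (1/3)*(-48)*(-1 + 384) + 3327 = (1/3)*(-48)*383 + 3327 = -6128 + 3327 = -2801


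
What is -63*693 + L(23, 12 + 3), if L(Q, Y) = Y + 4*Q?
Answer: -43552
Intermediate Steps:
-63*693 + L(23, 12 + 3) = -63*693 + ((12 + 3) + 4*23) = -43659 + (15 + 92) = -43659 + 107 = -43552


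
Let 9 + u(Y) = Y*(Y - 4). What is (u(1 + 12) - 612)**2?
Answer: 254016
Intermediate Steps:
u(Y) = -9 + Y*(-4 + Y) (u(Y) = -9 + Y*(Y - 4) = -9 + Y*(-4 + Y))
(u(1 + 12) - 612)**2 = ((-9 + (1 + 12)**2 - 4*(1 + 12)) - 612)**2 = ((-9 + 13**2 - 4*13) - 612)**2 = ((-9 + 169 - 52) - 612)**2 = (108 - 612)**2 = (-504)**2 = 254016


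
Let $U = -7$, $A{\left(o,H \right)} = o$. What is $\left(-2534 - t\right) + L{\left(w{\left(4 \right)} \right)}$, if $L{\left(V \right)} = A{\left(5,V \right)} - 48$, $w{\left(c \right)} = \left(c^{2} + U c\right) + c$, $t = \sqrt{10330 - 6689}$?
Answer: $-2577 - \sqrt{3641} \approx -2637.3$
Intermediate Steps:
$t = \sqrt{3641} \approx 60.341$
$w{\left(c \right)} = c^{2} - 6 c$ ($w{\left(c \right)} = \left(c^{2} - 7 c\right) + c = c^{2} - 6 c$)
$L{\left(V \right)} = -43$ ($L{\left(V \right)} = 5 - 48 = -43$)
$\left(-2534 - t\right) + L{\left(w{\left(4 \right)} \right)} = \left(-2534 - \sqrt{3641}\right) - 43 = -2577 - \sqrt{3641}$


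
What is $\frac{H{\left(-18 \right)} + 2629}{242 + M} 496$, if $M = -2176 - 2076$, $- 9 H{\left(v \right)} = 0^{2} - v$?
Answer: $- \frac{651496}{2005} \approx -324.94$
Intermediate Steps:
$H{\left(v \right)} = \frac{v}{9}$ ($H{\left(v \right)} = - \frac{0^{2} - v}{9} = - \frac{0 - v}{9} = - \frac{\left(-1\right) v}{9} = \frac{v}{9}$)
$M = -4252$
$\frac{H{\left(-18 \right)} + 2629}{242 + M} 496 = \frac{\frac{1}{9} \left(-18\right) + 2629}{242 - 4252} \cdot 496 = \frac{-2 + 2629}{-4010} \cdot 496 = 2627 \left(- \frac{1}{4010}\right) 496 = \left(- \frac{2627}{4010}\right) 496 = - \frac{651496}{2005}$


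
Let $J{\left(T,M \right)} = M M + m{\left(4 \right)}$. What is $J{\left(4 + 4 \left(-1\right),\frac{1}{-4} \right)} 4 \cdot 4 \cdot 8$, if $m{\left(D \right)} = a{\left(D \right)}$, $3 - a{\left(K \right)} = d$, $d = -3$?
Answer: $776$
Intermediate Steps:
$a{\left(K \right)} = 6$ ($a{\left(K \right)} = 3 - -3 = 3 + 3 = 6$)
$m{\left(D \right)} = 6$
$J{\left(T,M \right)} = 6 + M^{2}$ ($J{\left(T,M \right)} = M M + 6 = M^{2} + 6 = 6 + M^{2}$)
$J{\left(4 + 4 \left(-1\right),\frac{1}{-4} \right)} 4 \cdot 4 \cdot 8 = \left(6 + \left(\frac{1}{-4}\right)^{2}\right) 4 \cdot 4 \cdot 8 = \left(6 + \left(- \frac{1}{4}\right)^{2}\right) 16 \cdot 8 = \left(6 + \frac{1}{16}\right) 16 \cdot 8 = \frac{97}{16} \cdot 16 \cdot 8 = 97 \cdot 8 = 776$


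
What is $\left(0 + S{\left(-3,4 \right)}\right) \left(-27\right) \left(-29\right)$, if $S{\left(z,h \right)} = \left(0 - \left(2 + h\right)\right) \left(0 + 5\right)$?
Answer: $-23490$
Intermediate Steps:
$S{\left(z,h \right)} = -10 - 5 h$ ($S{\left(z,h \right)} = \left(-2 - h\right) 5 = -10 - 5 h$)
$\left(0 + S{\left(-3,4 \right)}\right) \left(-27\right) \left(-29\right) = \left(0 - 30\right) \left(-27\right) \left(-29\right) = \left(-30\right) \left(-27\right) \left(-29\right) = 810 \left(-29\right) = -23490$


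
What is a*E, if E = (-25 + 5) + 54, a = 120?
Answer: 4080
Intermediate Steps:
E = 34 (E = -20 + 54 = 34)
a*E = 120*34 = 4080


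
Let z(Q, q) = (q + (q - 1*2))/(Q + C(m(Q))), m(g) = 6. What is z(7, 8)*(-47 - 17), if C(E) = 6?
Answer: -896/13 ≈ -68.923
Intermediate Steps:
z(Q, q) = (-2 + 2*q)/(6 + Q) (z(Q, q) = (q + (q - 1*2))/(Q + 6) = (q + (q - 2))/(6 + Q) = (q + (-2 + q))/(6 + Q) = (-2 + 2*q)/(6 + Q))
z(7, 8)*(-47 - 17) = (2*(-1 + 8)/(6 + 7))*(-47 - 17) = (2*7/13)*(-64) = (2*(1/13)*7)*(-64) = (14/13)*(-64) = -896/13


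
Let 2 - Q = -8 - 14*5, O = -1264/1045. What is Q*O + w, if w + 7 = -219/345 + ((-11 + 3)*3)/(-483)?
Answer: -17556474/168245 ≈ -104.35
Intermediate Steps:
O = -1264/1045 (O = -1264*1/1045 = -1264/1045 ≈ -1.2096)
w = -6106/805 (w = -7 + (-219/345 + ((-11 + 3)*3)/(-483)) = -7 + (-219*1/345 - 8*3*(-1/483)) = -7 + (-73/115 - 24*(-1/483)) = -7 + (-73/115 + 8/161) = -7 - 471/805 = -6106/805 ≈ -7.5851)
Q = 80 (Q = 2 - (-8 - 14*5) = 2 - (-8 - 70) = 2 - 1*(-78) = 2 + 78 = 80)
Q*O + w = 80*(-1264/1045) - 6106/805 = -20224/209 - 6106/805 = -17556474/168245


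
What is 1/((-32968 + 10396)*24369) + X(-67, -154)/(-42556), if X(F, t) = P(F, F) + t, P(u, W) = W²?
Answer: -149031089521/1463014286613 ≈ -0.10187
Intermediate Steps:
X(F, t) = t + F² (X(F, t) = F² + t = t + F²)
1/((-32968 + 10396)*24369) + X(-67, -154)/(-42556) = 1/((-32968 + 10396)*24369) + (-154 + (-67)²)/(-42556) = (1/24369)/(-22572) + (-154 + 4489)*(-1/42556) = -1/22572*1/24369 + 4335*(-1/42556) = -1/550057068 - 4335/42556 = -149031089521/1463014286613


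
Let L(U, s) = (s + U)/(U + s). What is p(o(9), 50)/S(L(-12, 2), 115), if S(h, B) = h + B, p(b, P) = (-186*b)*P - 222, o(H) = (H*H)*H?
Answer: -3389961/58 ≈ -58448.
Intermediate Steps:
L(U, s) = 1 (L(U, s) = (U + s)/(U + s) = 1)
o(H) = H³ (o(H) = H²*H = H³)
p(b, P) = -222 - 186*P*b (p(b, P) = -186*P*b - 222 = -222 - 186*P*b)
S(h, B) = B + h
p(o(9), 50)/S(L(-12, 2), 115) = (-222 - 186*50*9³)/(115 + 1) = (-222 - 186*50*729)/116 = (-222 - 6779700)*(1/116) = -6779922*1/116 = -3389961/58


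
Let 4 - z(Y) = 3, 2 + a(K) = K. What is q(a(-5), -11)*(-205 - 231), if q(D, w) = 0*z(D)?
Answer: 0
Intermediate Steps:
a(K) = -2 + K
z(Y) = 1 (z(Y) = 4 - 1*3 = 4 - 3 = 1)
q(D, w) = 0 (q(D, w) = 0*1 = 0)
q(a(-5), -11)*(-205 - 231) = 0*(-205 - 231) = 0*(-436) = 0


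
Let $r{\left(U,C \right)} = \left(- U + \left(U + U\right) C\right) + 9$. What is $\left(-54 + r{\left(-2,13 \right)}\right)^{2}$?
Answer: $9025$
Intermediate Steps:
$r{\left(U,C \right)} = 9 - U + 2 C U$ ($r{\left(U,C \right)} = \left(- U + 2 U C\right) + 9 = \left(- U + 2 C U\right) + 9 = 9 - U + 2 C U$)
$\left(-54 + r{\left(-2,13 \right)}\right)^{2} = \left(-54 + \left(9 - -2 + 2 \cdot 13 \left(-2\right)\right)\right)^{2} = \left(-54 + \left(9 + 2 - 52\right)\right)^{2} = \left(-54 - 41\right)^{2} = \left(-95\right)^{2} = 9025$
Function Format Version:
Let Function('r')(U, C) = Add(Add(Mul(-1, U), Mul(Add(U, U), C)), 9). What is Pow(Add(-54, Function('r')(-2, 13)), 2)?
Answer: 9025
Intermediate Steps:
Function('r')(U, C) = Add(9, Mul(-1, U), Mul(2, C, U)) (Function('r')(U, C) = Add(Add(Mul(-1, U), Mul(Mul(2, U), C)), 9) = Add(Add(Mul(-1, U), Mul(2, C, U)), 9) = Add(9, Mul(-1, U), Mul(2, C, U)))
Pow(Add(-54, Function('r')(-2, 13)), 2) = Pow(Add(-54, Add(9, Mul(-1, -2), Mul(2, 13, -2))), 2) = Pow(Add(-54, Add(9, 2, -52)), 2) = Pow(Add(-54, -41), 2) = Pow(-95, 2) = 9025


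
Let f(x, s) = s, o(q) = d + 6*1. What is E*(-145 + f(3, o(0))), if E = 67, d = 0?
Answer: -9313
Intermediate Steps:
o(q) = 6 (o(q) = 0 + 6*1 = 0 + 6 = 6)
E*(-145 + f(3, o(0))) = 67*(-145 + 6) = 67*(-139) = -9313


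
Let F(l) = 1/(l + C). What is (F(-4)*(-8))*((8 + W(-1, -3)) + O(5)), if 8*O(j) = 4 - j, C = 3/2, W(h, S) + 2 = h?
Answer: 78/5 ≈ 15.600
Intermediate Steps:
W(h, S) = -2 + h
C = 3/2 (C = 3*(½) = 3/2 ≈ 1.5000)
O(j) = ½ - j/8 (O(j) = (4 - j)/8 = ½ - j/8)
F(l) = 1/(3/2 + l) (F(l) = 1/(l + 3/2) = 1/(3/2 + l))
(F(-4)*(-8))*((8 + W(-1, -3)) + O(5)) = ((2/(3 + 2*(-4)))*(-8))*((8 + (-2 - 1)) + (½ - ⅛*5)) = ((2/(3 - 8))*(-8))*((8 - 3) + (½ - 5/8)) = ((2/(-5))*(-8))*(5 - ⅛) = ((2*(-⅕))*(-8))*(39/8) = -⅖*(-8)*(39/8) = (16/5)*(39/8) = 78/5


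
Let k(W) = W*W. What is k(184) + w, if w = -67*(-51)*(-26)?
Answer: -54986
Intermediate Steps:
k(W) = W²
w = -88842 (w = 3417*(-26) = -88842)
k(184) + w = 184² - 88842 = 33856 - 88842 = -54986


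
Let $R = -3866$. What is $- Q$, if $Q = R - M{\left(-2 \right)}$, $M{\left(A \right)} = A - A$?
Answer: $3866$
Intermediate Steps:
$M{\left(A \right)} = 0$
$Q = -3866$ ($Q = -3866 - 0 = -3866 + 0 = -3866$)
$- Q = \left(-1\right) \left(-3866\right) = 3866$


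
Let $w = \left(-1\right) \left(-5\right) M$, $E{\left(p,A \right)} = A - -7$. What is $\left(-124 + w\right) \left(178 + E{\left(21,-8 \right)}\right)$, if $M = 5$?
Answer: $-17523$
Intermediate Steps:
$E{\left(p,A \right)} = 7 + A$ ($E{\left(p,A \right)} = A + 7 = 7 + A$)
$w = 25$ ($w = \left(-1\right) \left(-5\right) 5 = 5 \cdot 5 = 25$)
$\left(-124 + w\right) \left(178 + E{\left(21,-8 \right)}\right) = \left(-124 + 25\right) \left(178 + \left(7 - 8\right)\right) = - 99 \left(178 - 1\right) = \left(-99\right) 177 = -17523$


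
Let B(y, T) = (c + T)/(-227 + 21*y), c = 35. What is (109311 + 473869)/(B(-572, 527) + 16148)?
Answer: 713754002/19763481 ≈ 36.115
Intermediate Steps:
B(y, T) = (35 + T)/(-227 + 21*y)
(109311 + 473869)/(B(-572, 527) + 16148) = (109311 + 473869)/((35 + 527)/(-227 + 21*(-572)) + 16148) = 583180/(562/(-227 - 12012) + 16148) = 583180/(562/(-12239) + 16148) = 583180/(-1/12239*562 + 16148) = 583180/(-562/12239 + 16148) = 583180/(197634810/12239) = 583180*(12239/197634810) = 713754002/19763481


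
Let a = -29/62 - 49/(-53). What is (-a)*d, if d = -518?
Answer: 388759/1643 ≈ 236.62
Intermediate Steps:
a = 1501/3286 (a = -29*1/62 - 49*(-1/53) = -29/62 + 49/53 = 1501/3286 ≈ 0.45679)
(-a)*d = -1*1501/3286*(-518) = -1501/3286*(-518) = 388759/1643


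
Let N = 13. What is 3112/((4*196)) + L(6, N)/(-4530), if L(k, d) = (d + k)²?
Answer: 431698/110985 ≈ 3.8897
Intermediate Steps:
3112/((4*196)) + L(6, N)/(-4530) = 3112/((4*196)) + (13 + 6)²/(-4530) = 3112/784 + 19²*(-1/4530) = 3112*(1/784) + 361*(-1/4530) = 389/98 - 361/4530 = 431698/110985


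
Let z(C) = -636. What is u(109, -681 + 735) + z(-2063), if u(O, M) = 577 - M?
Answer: -113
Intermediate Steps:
u(109, -681 + 735) + z(-2063) = (577 - (-681 + 735)) - 636 = (577 - 1*54) - 636 = (577 - 54) - 636 = 523 - 636 = -113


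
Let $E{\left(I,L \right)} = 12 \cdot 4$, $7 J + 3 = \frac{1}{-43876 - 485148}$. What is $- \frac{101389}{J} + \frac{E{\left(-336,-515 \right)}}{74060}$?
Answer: $\frac{6951651183062156}{29384656595} \approx 2.3657 \cdot 10^{5}$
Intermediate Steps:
$J = - \frac{1587073}{3703168}$ ($J = - \frac{3}{7} + \frac{1}{7 \left(-43876 - 485148\right)} = - \frac{3}{7} + \frac{1}{7 \left(-529024\right)} = - \frac{3}{7} + \frac{1}{7} \left(- \frac{1}{529024}\right) = - \frac{3}{7} - \frac{1}{3703168} = - \frac{1587073}{3703168} \approx -0.42857$)
$E{\left(I,L \right)} = 48$
$- \frac{101389}{J} + \frac{E{\left(-336,-515 \right)}}{74060} = - \frac{101389}{- \frac{1587073}{3703168}} + \frac{48}{74060} = \left(-101389\right) \left(- \frac{3703168}{1587073}\right) + 48 \cdot \frac{1}{74060} = \frac{375460500352}{1587073} + \frac{12}{18515} = \frac{6951651183062156}{29384656595}$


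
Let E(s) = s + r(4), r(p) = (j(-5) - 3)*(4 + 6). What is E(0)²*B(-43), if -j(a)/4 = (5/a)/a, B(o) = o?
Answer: -62092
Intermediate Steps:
j(a) = -20/a² (j(a) = -4*5/a/a = -20/a²)
r(p) = -38 (r(p) = (-20/(-5)² - 3)*(4 + 6) = (-20*1/25 - 3)*10 = (-⅘ - 3)*10 = -19/5*10 = -38)
E(s) = -38 + s (E(s) = s - 38 = -38 + s)
E(0)²*B(-43) = (-38 + 0)²*(-43) = (-38)²*(-43) = 1444*(-43) = -62092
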